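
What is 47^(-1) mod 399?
17

gcd(47, 399) = 1, so the inverse exists.
Extended Euclidean algorithm on (399, 47):
399 = 8 × 47 + 23  ⟹  23 = (1)·399 + (-8)·47
47 = 2 × 23 + 1  ⟹  1 = (-2)·399 + (17)·47
So (17)·47 ≡ 1 (mod 399), i.e. 47^(-1) ≡ 17 (mod 399).
Check: 47 × 17 = 799 ≡ 1 (mod 399)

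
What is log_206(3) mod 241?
98

Baby-step giant-step with step n = ⌈√241⌉ = 16.
Baby steps 206^j mod 241 (j:value) for j=0..15: 0:1, 1:206, 2:20, 3:23, 4:159, 5:219, 6:47, 7:42, 8:217, 9:117, 10:2, 11:171, 12:40, 13:46, 14:77, 15:197.
Giant-step multiplier: 206^(-16) ≡ 206^(240-16) = 206^224 ≡ 100 (mod 241).
Giant steps γ_i = 3·100^i mod 241: γ_0=3, γ_1=59, γ_2=116, γ_3=32, γ_4=67, γ_5=193, γ_6=20 (in table at j=2).
x = i·n + j = 6·16 + 2 = 98.
Check: 206^98 ≡ 3 (mod 241).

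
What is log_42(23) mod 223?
43

Baby-step giant-step with step n = ⌈√223⌉ = 15.
Baby steps 42^j mod 223 (j:value) for j=0..14: 0:1, 1:42, 2:203, 3:52, 4:177, 5:75, 6:28, 7:61, 8:109, 9:118, 10:50, 11:93, 12:115, 13:147, 14:153.
Giant-step multiplier: 42^(-15) ≡ 42^(222-15) = 42^207 ≡ 87 (mod 223).
Giant steps γ_i = 23·87^i mod 223: γ_0=23, γ_1=217, γ_2=147 (in table at j=13).
x = i·n + j = 2·15 + 13 = 43.
Check: 42^43 ≡ 23 (mod 223).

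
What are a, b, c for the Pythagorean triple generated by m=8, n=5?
(39, 80, 89)

Euclid's formula: a = m² - n², b = 2mn, c = m² + n²
m = 8, n = 5
a = 8² - 5² = 64 - 25 = 39
b = 2 × 8 × 5 = 80
c = 8² + 5² = 64 + 25 = 89
Verification: 39² + 80² = 1521 + 6400 = 7921 = 89² ✓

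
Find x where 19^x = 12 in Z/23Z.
16

Baby-step giant-step with step n = ⌈√23⌉ = 5.
Baby steps 19^j mod 23 (j:value) for j=0..4: 0:1, 1:19, 2:16, 3:5, 4:3.
Giant-step multiplier: 19^(-5) ≡ 19^(22-5) = 19^17 ≡ 21 (mod 23).
Giant steps γ_i = 12·21^i mod 23: γ_0=12, γ_1=22, γ_2=2, γ_3=19 (in table at j=1).
x = i·n + j = 3·5 + 1 = 16.
Check: 19^16 ≡ 12 (mod 23).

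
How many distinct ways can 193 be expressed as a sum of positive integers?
2168627105469

p(n) counts ways to write n as a sum of positive integers (order ignored).
Euler's pentagonal recurrence: p(k) = p(k-1) + p(k-2) - p(k-5) - p(k-7) + p(k-12) + p(k-15) - ... (offsets j(3j∓1)/2, signs ++--, p(0)=1, p(<0)=0).
DP table for k = 0..192: p(0)=1, p(1)=1, p(2)=2, p(3)=3, p(4)=5, p(5)=7, p(6)=11, p(7)=15, p(8)=22, p(9)=30, p(10)=42, p(11)=56, p(12)=77, p(13)=101, p(14)=135, p(15)=176, p(16)=231, p(17)=297, p(18)=385, p(19)=490, p(20)=627, p(21)=792, p(22)=1002, p(23)=1255, p(24)=1575, p(25)=1958, p(26)=2436, p(27)=3010, p(28)=3718, p(29)=4565, p(30)=5604, p(31)=6842, p(32)=8349, p(33)=10143, p(34)=12310, p(35)=14883, p(36)=17977, p(37)=21637, p(38)=26015, p(39)=31185, p(40)=37338, p(41)=44583, p(42)=53174, p(43)=63261, p(44)=75175, p(45)=89134, p(46)=105558, p(47)=124754, p(48)=147273, p(49)=173525, p(50)=204226, p(51)=239943, p(52)=281589, p(53)=329931, p(54)=386155, p(55)=451276, p(56)=526823, p(57)=614154, p(58)=715220, p(59)=831820, p(60)=966467, p(61)=1121505, p(62)=1300156, p(63)=1505499, p(64)=1741630, p(65)=2012558, p(66)=2323520, p(67)=2679689, p(68)=3087735, p(69)=3554345, p(70)=4087968, p(71)=4697205, p(72)=5392783, p(73)=6185689, p(74)=7089500, p(75)=8118264, p(76)=9289091, p(77)=10619863, p(78)=12132164, p(79)=13848650, p(80)=15796476, p(81)=18004327, p(82)=20506255, p(83)=23338469, p(84)=26543660, p(85)=30167357, p(86)=34262962, p(87)=38887673, p(88)=44108109, p(89)=49995925, p(90)=56634173, p(91)=64112359, p(92)=72533807, p(93)=82010177, p(94)=92669720, p(95)=104651419, p(96)=118114304, p(97)=133230930, p(98)=150198136, p(99)=169229875, p(100)=190569292, p(101)=214481126, p(102)=241265379, p(103)=271248950, p(104)=304801365, p(105)=342325709, p(106)=384276336, p(107)=431149389, p(108)=483502844, p(109)=541946240, p(110)=607163746, p(111)=679903203, p(112)=761002156, p(113)=851376628, p(114)=952050665, p(115)=1064144451, p(116)=1188908248, p(117)=1327710076, p(118)=1482074143, p(119)=1653668665, p(120)=1844349560, p(121)=2056148051, p(122)=2291320912, p(123)=2552338241, p(124)=2841940500, p(125)=3163127352, p(126)=3519222692, p(127)=3913864295, p(128)=4351078600, p(129)=4835271870, p(130)=5371315400, p(131)=5964539504, p(132)=6620830889, p(133)=7346629512, p(134)=8149040695, p(135)=9035836076, p(136)=10015581680, p(137)=11097645016, p(138)=12292341831, p(139)=13610949895, p(140)=15065878135, p(141)=16670689208, p(142)=18440293320, p(143)=20390982757, p(144)=22540654445, p(145)=24908858009, p(146)=27517052599, p(147)=30388671978, p(148)=33549419497, p(149)=37027355200, p(150)=40853235313, p(151)=45060624582, p(152)=49686288421, p(153)=54770336324, p(154)=60356673280, p(155)=66493182097, p(156)=73232243759, p(157)=80630964769, p(158)=88751778802, p(159)=97662728555, p(160)=107438159466, p(161)=118159068427, p(162)=129913904637, p(163)=142798995930, p(164)=156919475295, p(165)=172389800255, p(166)=189334822579, p(167)=207890420102, p(168)=228204732751, p(169)=250438925115, p(170)=274768617130, p(171)=301384802048, p(172)=330495499613, p(173)=362326859895, p(174)=397125074750, p(175)=435157697830, p(176)=476715857290, p(177)=522115831195, p(178)=571701605655, p(179)=625846753120, p(180)=684957390936, p(181)=749474411781, p(182)=819876908323, p(183)=896684817527, p(184)=980462880430, p(185)=1071823774337, p(186)=1171432692373, p(187)=1280011042268, p(188)=1398341745571, p(189)=1527273599625, p(190)=1667727404093, p(191)=1820701100652, p(192)=1987276856363.
Final step: p(193) = p(192) + p(191) - p(188) - p(186) + p(181) + p(178) - p(171) - p(167) + p(158) + p(153) - p(142) - p(136) + p(123) + p(116) - p(101) - p(93) + p(76) + p(67) - p(48) - p(38) + p(17) + p(6)
= 1987276856363 + 1820701100652 - 1398341745571 - 1171432692373 + 749474411781 + 571701605655 - 301384802048 - 207890420102 + 88751778802 + 54770336324 - 18440293320 - 10015581680 + 2552338241 + 1188908248 - 214481126 - 82010177 + 9289091 + 2679689 - 147273 - 26015 + 297 + 11
= 2168627105469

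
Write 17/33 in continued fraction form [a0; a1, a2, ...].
[0; 1, 1, 16]

Euclidean algorithm steps:
17 = 0 × 33 + 17
33 = 1 × 17 + 16
17 = 1 × 16 + 1
16 = 16 × 1 + 0
Continued fraction: [0; 1, 1, 16]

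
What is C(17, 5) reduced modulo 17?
0

Using Lucas' theorem:
Write n=17 and k=5 in base 17:
n in base 17: [1, 0]
k in base 17: [0, 5]
C(17,5) mod 17 = ∏ C(n_i, k_i) mod 17
Digit binomials (mod 17): C(1,0) = 1; C(0,5) = 0 (k_i > n_i)
Product: 1 × 0 = 0 ≡ 0 (mod 17)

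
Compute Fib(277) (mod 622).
15

Matrix identity: Q^n = [[F_(n+1), F_n], [F_n, F_(n-1)]] with Q = [[1,1],[1,0]].
n = 277 = 100010101₂. Square-and-multiply, entries mod 622:
Q^1 = [[1,1],[1,0]]
Q^2 = (Q^1)² = [[2,1],[1,1]]
Q^4 = (Q^2)² = [[5,3],[3,2]]
Q^8 = (Q^4)² = [[34,21],[21,13]]
Q^17 = (Q^8)²·Q = [[96,353],[353,365]]
Q^34 = (Q^17)² = [[95,391],[391,326]]
Q^69 = (Q^34)²·Q = [[589,186],[186,403]]
Q^138 = (Q^69)² = [[231,400],[400,453]]
Q^277 = (Q^138)²·Q = [[557,15],[15,542]]
F_277 mod 622 = Q^277[0][1] = 15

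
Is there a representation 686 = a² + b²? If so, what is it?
Not possible

Factorization: 686 = 2 × 7^3
By Fermat: n is sum of two squares iff every prime p ≡ 3 (mod 4) appears to even power.
Prime(s) ≡ 3 (mod 4) with odd exponent: [(7, 3)]
Therefore 686 cannot be expressed as a² + b².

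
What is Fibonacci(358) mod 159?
140

Matrix identity: Q^n = [[F_(n+1), F_n], [F_n, F_(n-1)]] with Q = [[1,1],[1,0]].
n = 358 = 101100110₂. Square-and-multiply, entries mod 159:
Q^1 = [[1,1],[1,0]]
Q^2 = (Q^1)² = [[2,1],[1,1]]
Q^5 = (Q^2)²·Q = [[8,5],[5,3]]
Q^11 = (Q^5)²·Q = [[144,89],[89,55]]
Q^22 = (Q^11)² = [[37,62],[62,134]]
Q^44 = (Q^22)² = [[125,108],[108,17]]
Q^89 = (Q^44)²·Q = [[13,100],[100,72]]
Q^179 = (Q^89)²·Q = [[66,152],[152,73]]
Q^358 = (Q^179)² = [[112,140],[140,131]]
F_358 mod 159 = Q^358[0][1] = 140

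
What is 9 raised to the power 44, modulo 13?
3

Repeated squaring. Binary of 44 = 101100.
9^1 ≡ 9 (mod 13); 9^2 ≡ 3 (mod 13); 9^4 ≡ 9 (mod 13); 9^8 ≡ 3 (mod 13); 9^16 ≡ 9 (mod 13); 9^32 ≡ 3 (mod 13)
9^44 = 9^4 × 9^8 × 9^32 ≡ 3 (mod 13)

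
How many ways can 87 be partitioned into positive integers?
38887673

p(n) counts ways to write n as a sum of positive integers (order ignored).
Euler's pentagonal recurrence: p(k) = p(k-1) + p(k-2) - p(k-5) - p(k-7) + p(k-12) + p(k-15) - ... (offsets j(3j∓1)/2, signs ++--, p(0)=1, p(<0)=0).
DP table for k = 0..86: p(0)=1, p(1)=1, p(2)=2, p(3)=3, p(4)=5, p(5)=7, p(6)=11, p(7)=15, p(8)=22, p(9)=30, p(10)=42, p(11)=56, p(12)=77, p(13)=101, p(14)=135, p(15)=176, p(16)=231, p(17)=297, p(18)=385, p(19)=490, p(20)=627, p(21)=792, p(22)=1002, p(23)=1255, p(24)=1575, p(25)=1958, p(26)=2436, p(27)=3010, p(28)=3718, p(29)=4565, p(30)=5604, p(31)=6842, p(32)=8349, p(33)=10143, p(34)=12310, p(35)=14883, p(36)=17977, p(37)=21637, p(38)=26015, p(39)=31185, p(40)=37338, p(41)=44583, p(42)=53174, p(43)=63261, p(44)=75175, p(45)=89134, p(46)=105558, p(47)=124754, p(48)=147273, p(49)=173525, p(50)=204226, p(51)=239943, p(52)=281589, p(53)=329931, p(54)=386155, p(55)=451276, p(56)=526823, p(57)=614154, p(58)=715220, p(59)=831820, p(60)=966467, p(61)=1121505, p(62)=1300156, p(63)=1505499, p(64)=1741630, p(65)=2012558, p(66)=2323520, p(67)=2679689, p(68)=3087735, p(69)=3554345, p(70)=4087968, p(71)=4697205, p(72)=5392783, p(73)=6185689, p(74)=7089500, p(75)=8118264, p(76)=9289091, p(77)=10619863, p(78)=12132164, p(79)=13848650, p(80)=15796476, p(81)=18004327, p(82)=20506255, p(83)=23338469, p(84)=26543660, p(85)=30167357, p(86)=34262962.
Final step: p(87) = p(86) + p(85) - p(82) - p(80) + p(75) + p(72) - p(65) - p(61) + p(52) + p(47) - p(36) - p(30) + p(17) + p(10)
= 34262962 + 30167357 - 20506255 - 15796476 + 8118264 + 5392783 - 2012558 - 1121505 + 281589 + 124754 - 17977 - 5604 + 297 + 42
= 38887673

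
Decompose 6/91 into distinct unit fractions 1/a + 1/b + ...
1/16 + 1/292 + 1/106288

Greedy algorithm:
6/91: ceiling(91/6) = 16, use 1/16
5/1456: ceiling(1456/5) = 292, use 1/292
1/106288: ceiling(106288/1) = 106288, use 1/106288
Result: 6/91 = 1/16 + 1/292 + 1/106288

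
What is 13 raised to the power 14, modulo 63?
43

Repeated squaring. Binary of 14 = 1110.
13^1 ≡ 13 (mod 63); 13^2 ≡ 43 (mod 63); 13^4 ≡ 22 (mod 63); 13^8 ≡ 43 (mod 63)
13^14 = 13^2 × 13^4 × 13^8 ≡ 43 (mod 63)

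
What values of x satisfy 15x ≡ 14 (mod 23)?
x ≡ 4 (mod 23)

gcd(15, 23) = 1, which divides 14, so solutions exist.
Find 15^(-1) mod 23 by the extended Euclidean algorithm:
23 = 1 × 15 + 8  ⟹  8 = (1)·23 + (-1)·15
15 = 1 × 8 + 7  ⟹  7 = (-1)·23 + (2)·15
8 = 1 × 7 + 1  ⟹  1 = (2)·23 + (-3)·15
So (-3)·15 ≡ 1 (mod 23), i.e. 15^(-1) ≡ -3 ≡ 20 (mod 23).
x ≡ 20 × 14 = 280 ≡ 4 (mod 23).
Check: 15 × 4 = 60 ≡ 14 (mod 23).
Unique solution: x ≡ 4 (mod 23)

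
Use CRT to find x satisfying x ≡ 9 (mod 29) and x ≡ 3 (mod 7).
38

Using Chinese Remainder Theorem:
M = 29 × 7 = 203
M1 = 7, M2 = 29
y1 = 7^(-1) mod 29 = 25
y2 = 29^(-1) mod 7 = 1
x = (9×7×25 + 3×29×1) mod 203 = 38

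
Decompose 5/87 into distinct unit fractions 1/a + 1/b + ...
1/18 + 1/522

Greedy algorithm:
5/87: ceiling(87/5) = 18, use 1/18
1/522: ceiling(522/1) = 522, use 1/522
Result: 5/87 = 1/18 + 1/522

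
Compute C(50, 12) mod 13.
0

Using Lucas' theorem:
Write n=50 and k=12 in base 13:
n in base 13: [3, 11]
k in base 13: [0, 12]
C(50,12) mod 13 = ∏ C(n_i, k_i) mod 13
Digit binomials (mod 13): C(3,0) = 1; C(11,12) = 0 (k_i > n_i)
Product: 1 × 0 = 0 ≡ 0 (mod 13)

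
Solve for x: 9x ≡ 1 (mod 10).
9

gcd(9, 10) = 1, so the inverse exists.
Extended Euclidean algorithm on (10, 9):
10 = 1 × 9 + 1  ⟹  1 = (1)·10 + (-1)·9
So (-1)·9 ≡ 1 (mod 10), i.e. 9^(-1) ≡ -1 ≡ 9 (mod 10).
Check: 9 × 9 = 81 ≡ 1 (mod 10)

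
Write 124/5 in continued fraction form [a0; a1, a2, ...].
[24; 1, 4]

Euclidean algorithm steps:
124 = 24 × 5 + 4
5 = 1 × 4 + 1
4 = 4 × 1 + 0
Continued fraction: [24; 1, 4]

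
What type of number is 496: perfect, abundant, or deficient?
perfect

Proper divisors of 496: sum = 1 + 2 + 4 + 8 + 16 + 31 + 62 + 124 + 248 = 496
Since 496 = 496, 496 is perfect.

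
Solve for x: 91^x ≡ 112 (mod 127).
17

Baby-step giant-step with step n = ⌈√127⌉ = 12.
Baby steps 91^j mod 127 (j:value) for j=0..11: 0:1, 1:91, 2:26, 3:80, 4:41, 5:48, 6:50, 7:105, 8:30, 9:63, 10:18, 11:114.
Giant-step multiplier: 91^(-12) ≡ 91^(126-12) = 91^114 ≡ 73 (mod 127).
Giant steps γ_i = 112·73^i mod 127: γ_0=112, γ_1=48 (in table at j=5).
x = i·n + j = 1·12 + 5 = 17.
Check: 91^17 ≡ 112 (mod 127).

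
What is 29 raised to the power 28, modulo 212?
205

Repeated squaring. Binary of 28 = 11100.
29^1 ≡ 29 (mod 212); 29^2 ≡ 205 (mod 212); 29^4 ≡ 49 (mod 212); 29^8 ≡ 69 (mod 212); 29^16 ≡ 97 (mod 212)
29^28 = 29^4 × 29^8 × 29^16 ≡ 205 (mod 212)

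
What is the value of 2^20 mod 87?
52

Repeated squaring. Binary of 20 = 10100.
2^1 ≡ 2 (mod 87); 2^2 ≡ 4 (mod 87); 2^4 ≡ 16 (mod 87); 2^8 ≡ 82 (mod 87); 2^16 ≡ 25 (mod 87)
2^20 = 2^4 × 2^16 ≡ 52 (mod 87)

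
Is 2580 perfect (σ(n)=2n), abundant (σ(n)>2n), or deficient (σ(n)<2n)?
abundant

Proper divisors of 2580: sum = 1 + 2 + 3 + 4 + 5 + 6 + 10 + 12 + ... + 516 + 645 + 860 + 1290 (23 divisors) = 4812
Since 4812 > 2580, 2580 is abundant.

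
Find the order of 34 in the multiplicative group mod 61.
5

61 is prime, so ord(34) divides φ(61) = 60.
Divisors of 60: 1, 2, 3, 4, 5, 6, 10, 12, 15, 20, 30, 60.
Repeated squaring: 34^1 ≡ 34, 34^2 ≡ 58, 34^4 ≡ 9, 34^8 ≡ 20, 34^16 ≡ 34, 34^32 ≡ 58 (mod 61).
Test 34^d mod 61 for each divisor d in increasing order:
34^1 ≡ 34
34^2 ≡ 58
34^3 = 34^2·34^1 ≡ 20
34^4 ≡ 9
34^5 = 34^4·34^1 ≡ 1  ← first divisor giving 1
The order is 5.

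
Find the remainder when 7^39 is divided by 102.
97

Repeated squaring. Binary of 39 = 100111.
7^1 ≡ 7 (mod 102); 7^2 ≡ 49 (mod 102); 7^4 ≡ 55 (mod 102); 7^8 ≡ 67 (mod 102); 7^16 ≡ 1 (mod 102); 7^32 ≡ 1 (mod 102)
7^39 = 7^1 × 7^2 × 7^4 × 7^32 ≡ 97 (mod 102)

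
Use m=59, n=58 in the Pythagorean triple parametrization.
(117, 6844, 6845)

Euclid's formula: a = m² - n², b = 2mn, c = m² + n²
m = 59, n = 58
a = 59² - 58² = 3481 - 3364 = 117
b = 2 × 59 × 58 = 6844
c = 59² + 58² = 3481 + 3364 = 6845
Verification: 117² + 6844² = 13689 + 46840336 = 46854025 = 6845² ✓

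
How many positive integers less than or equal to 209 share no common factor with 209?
180

209 = 11 × 19
φ(n) = n × ∏(1 - 1/p) for each prime p dividing n
φ(209) = 209 × (1 - 1/11) × (1 - 1/19) = 180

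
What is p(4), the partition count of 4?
5

p(n) counts ways to write n as a sum of positive integers (order ignored).
Examples: 4; 3 + 1; 2 + 2; 2 + 1 + 1; 1 + 1 + 1 + 1
p(4) = 5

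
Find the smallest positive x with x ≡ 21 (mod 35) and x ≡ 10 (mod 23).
56

Using Chinese Remainder Theorem:
M = 35 × 23 = 805
M1 = 23, M2 = 35
y1 = 23^(-1) mod 35 = 32
y2 = 35^(-1) mod 23 = 2
x = (21×23×32 + 10×35×2) mod 805 = 56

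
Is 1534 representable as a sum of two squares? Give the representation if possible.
Not possible

Factorization: 1534 = 2 × 13 × 59
By Fermat: n is sum of two squares iff every prime p ≡ 3 (mod 4) appears to even power.
Prime(s) ≡ 3 (mod 4) with odd exponent: [(59, 1)]
Therefore 1534 cannot be expressed as a² + b².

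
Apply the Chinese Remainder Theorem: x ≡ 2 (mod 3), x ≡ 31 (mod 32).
95

Using Chinese Remainder Theorem:
M = 3 × 32 = 96
M1 = 32, M2 = 3
y1 = 32^(-1) mod 3 = 2
y2 = 3^(-1) mod 32 = 11
x = (2×32×2 + 31×3×11) mod 96 = 95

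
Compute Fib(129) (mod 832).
674

Matrix identity: Q^n = [[F_(n+1), F_n], [F_n, F_(n-1)]] with Q = [[1,1],[1,0]].
n = 129 = 10000001₂. Square-and-multiply, entries mod 832:
Q^1 = [[1,1],[1,0]]
Q^2 = (Q^1)² = [[2,1],[1,1]]
Q^4 = (Q^2)² = [[5,3],[3,2]]
Q^8 = (Q^4)² = [[34,21],[21,13]]
Q^16 = (Q^8)² = [[765,155],[155,610]]
Q^32 = (Q^16)² = [[226,133],[133,93]]
Q^64 = (Q^32)² = [[541,827],[827,546]]
Q^129 = (Q^64)²·Q = [[231,674],[674,389]]
F_129 mod 832 = Q^129[0][1] = 674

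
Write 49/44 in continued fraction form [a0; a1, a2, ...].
[1; 8, 1, 4]

Euclidean algorithm steps:
49 = 1 × 44 + 5
44 = 8 × 5 + 4
5 = 1 × 4 + 1
4 = 4 × 1 + 0
Continued fraction: [1; 8, 1, 4]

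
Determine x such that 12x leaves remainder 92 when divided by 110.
x ≡ 26 (mod 55)

gcd(12, 110) = 2, which divides 92, so solutions exist.
Divide through by 2: 6x ≡ 46 (mod 55).
Find 6^(-1) mod 55 by the extended Euclidean algorithm:
55 = 9 × 6 + 1  ⟹  1 = (1)·55 + (-9)·6
So (-9)·6 ≡ 1 (mod 55), i.e. 6^(-1) ≡ -9 ≡ 46 (mod 55).
x ≡ 46 × 46 = 2116 ≡ 26 (mod 55).
Check: 12 × 26 = 312 ≡ 92 (mod 110).
x ≡ 26 (mod 55), giving 2 solutions mod 110.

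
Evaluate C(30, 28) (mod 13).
6

Using Lucas' theorem:
Write n=30 and k=28 in base 13:
n in base 13: [2, 4]
k in base 13: [2, 2]
C(30,28) mod 13 = ∏ C(n_i, k_i) mod 13
Digit binomials (mod 13): C(2,2) = 1; C(4,2) = 6
Product: 1 × 6 = 6 ≡ 6 (mod 13)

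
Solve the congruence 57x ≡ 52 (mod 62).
x ≡ 2 (mod 62)

gcd(57, 62) = 1, which divides 52, so solutions exist.
Find 57^(-1) mod 62 by the extended Euclidean algorithm:
62 = 1 × 57 + 5  ⟹  5 = (1)·62 + (-1)·57
57 = 11 × 5 + 2  ⟹  2 = (-11)·62 + (12)·57
5 = 2 × 2 + 1  ⟹  1 = (23)·62 + (-25)·57
So (-25)·57 ≡ 1 (mod 62), i.e. 57^(-1) ≡ -25 ≡ 37 (mod 62).
x ≡ 37 × 52 = 1924 ≡ 2 (mod 62).
Check: 57 × 2 = 114 ≡ 52 (mod 62).
Unique solution: x ≡ 2 (mod 62)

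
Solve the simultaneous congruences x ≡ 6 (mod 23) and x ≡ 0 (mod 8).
144

Using Chinese Remainder Theorem:
M = 23 × 8 = 184
M1 = 8, M2 = 23
y1 = 8^(-1) mod 23 = 3
y2 = 23^(-1) mod 8 = 7
x = (6×8×3 + 0×23×7) mod 184 = 144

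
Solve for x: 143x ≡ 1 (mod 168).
47

gcd(143, 168) = 1, so the inverse exists.
Extended Euclidean algorithm on (168, 143):
168 = 1 × 143 + 25  ⟹  25 = (1)·168 + (-1)·143
143 = 5 × 25 + 18  ⟹  18 = (-5)·168 + (6)·143
25 = 1 × 18 + 7  ⟹  7 = (6)·168 + (-7)·143
18 = 2 × 7 + 4  ⟹  4 = (-17)·168 + (20)·143
7 = 1 × 4 + 3  ⟹  3 = (23)·168 + (-27)·143
4 = 1 × 3 + 1  ⟹  1 = (-40)·168 + (47)·143
So (47)·143 ≡ 1 (mod 168), i.e. 143^(-1) ≡ 47 (mod 168).
Check: 143 × 47 = 6721 ≡ 1 (mod 168)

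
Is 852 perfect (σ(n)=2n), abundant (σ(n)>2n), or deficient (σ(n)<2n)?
abundant

Proper divisors of 852: sum = 1 + 2 + 3 + 4 + 6 + 12 + 71 + 142 + 213 + 284 + 426 = 1164
Since 1164 > 852, 852 is abundant.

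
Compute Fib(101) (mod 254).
51

Matrix identity: Q^n = [[F_(n+1), F_n], [F_n, F_(n-1)]] with Q = [[1,1],[1,0]].
n = 101 = 1100101₂. Square-and-multiply, entries mod 254:
Q^1 = [[1,1],[1,0]]
Q^3 = (Q^1)²·Q = [[3,2],[2,1]]
Q^6 = (Q^3)² = [[13,8],[8,5]]
Q^12 = (Q^6)² = [[233,144],[144,89]]
Q^25 = (Q^12)²·Q = [[235,95],[95,140]]
Q^50 = (Q^25)² = [[242,65],[65,177]]
Q^101 = (Q^50)²·Q = [[108,51],[51,57]]
F_101 mod 254 = Q^101[0][1] = 51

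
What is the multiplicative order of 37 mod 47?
23

47 is prime, so ord(37) divides φ(47) = 46.
Divisors of 46: 1, 2, 23, 46.
Repeated squaring: 37^1 ≡ 37, 37^2 ≡ 6, 37^4 ≡ 36, 37^8 ≡ 27, 37^16 ≡ 24, 37^32 ≡ 12 (mod 47).
Test 37^d mod 47 for each divisor d in increasing order:
37^1 ≡ 37
37^2 ≡ 6
37^23 = 37^16·37^4·37^2·37^1 ≡ 1  ← first divisor giving 1
The order is 23.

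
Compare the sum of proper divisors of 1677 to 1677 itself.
deficient

Proper divisors of 1677: sum = 1 + 3 + 13 + 39 + 43 + 129 + 559 = 787
Since 787 < 1677, 1677 is deficient.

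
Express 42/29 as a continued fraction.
[1; 2, 4, 3]

Euclidean algorithm steps:
42 = 1 × 29 + 13
29 = 2 × 13 + 3
13 = 4 × 3 + 1
3 = 3 × 1 + 0
Continued fraction: [1; 2, 4, 3]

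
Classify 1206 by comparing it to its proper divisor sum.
abundant

Proper divisors of 1206: sum = 1 + 2 + 3 + 6 + 9 + 18 + 67 + 134 + 201 + 402 + 603 = 1446
Since 1446 > 1206, 1206 is abundant.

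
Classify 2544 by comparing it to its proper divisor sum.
abundant

Proper divisors of 2544: sum = 1 + 2 + 3 + 4 + 6 + 8 + 12 + 16 + ... + 424 + 636 + 848 + 1272 (19 divisors) = 4152
Since 4152 > 2544, 2544 is abundant.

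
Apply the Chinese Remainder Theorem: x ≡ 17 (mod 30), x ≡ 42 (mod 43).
257

Using Chinese Remainder Theorem:
M = 30 × 43 = 1290
M1 = 43, M2 = 30
y1 = 43^(-1) mod 30 = 7
y2 = 30^(-1) mod 43 = 33
x = (17×43×7 + 42×30×33) mod 1290 = 257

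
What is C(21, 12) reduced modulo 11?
10

Using Lucas' theorem:
Write n=21 and k=12 in base 11:
n in base 11: [1, 10]
k in base 11: [1, 1]
C(21,12) mod 11 = ∏ C(n_i, k_i) mod 11
Digit binomials (mod 11): C(1,1) = 1; C(10,1) = 10
Product: 1 × 10 = 10 ≡ 10 (mod 11)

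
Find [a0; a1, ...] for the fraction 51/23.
[2; 4, 1, 1, 2]

Euclidean algorithm steps:
51 = 2 × 23 + 5
23 = 4 × 5 + 3
5 = 1 × 3 + 2
3 = 1 × 2 + 1
2 = 2 × 1 + 0
Continued fraction: [2; 4, 1, 1, 2]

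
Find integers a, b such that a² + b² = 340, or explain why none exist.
4² + 18² (a=4, b=18)

Factorization: 340 = 2^2 × 5 × 17
By Fermat: n is sum of two squares iff every prime p ≡ 3 (mod 4) appears to even power.
All primes ≡ 3 (mod 4) appear to even power.
Search a = 0, 1, 2, … for 340 - a² a perfect square: first hit at a = 4: 340 - 16 = 324 = 18².
340 = 4² + 18² = 16 + 324 ✓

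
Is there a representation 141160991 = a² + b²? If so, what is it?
Not possible

Factorization: 141160991 = 41 × 151^3
By Fermat: n is sum of two squares iff every prime p ≡ 3 (mod 4) appears to even power.
Prime(s) ≡ 3 (mod 4) with odd exponent: [(151, 3)]
Therefore 141160991 cannot be expressed as a² + b².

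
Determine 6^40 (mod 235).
166

Repeated squaring. Binary of 40 = 101000.
6^1 ≡ 6 (mod 235); 6^2 ≡ 36 (mod 235); 6^4 ≡ 121 (mod 235); 6^8 ≡ 71 (mod 235); 6^16 ≡ 106 (mod 235); 6^32 ≡ 191 (mod 235)
6^40 = 6^8 × 6^32 ≡ 166 (mod 235)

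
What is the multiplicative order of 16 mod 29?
7

29 is prime, so ord(16) divides φ(29) = 28.
Divisors of 28: 1, 2, 4, 7, 14, 28.
Repeated squaring: 16^1 ≡ 16, 16^2 ≡ 24, 16^4 ≡ 25, 16^8 ≡ 16, 16^16 ≡ 24 (mod 29).
Test 16^d mod 29 for each divisor d in increasing order:
16^1 ≡ 16
16^2 ≡ 24
16^4 ≡ 25
16^7 = 16^4·16^2·16^1 ≡ 1  ← first divisor giving 1
The order is 7.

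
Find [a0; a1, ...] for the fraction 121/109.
[1; 9, 12]

Euclidean algorithm steps:
121 = 1 × 109 + 12
109 = 9 × 12 + 1
12 = 12 × 1 + 0
Continued fraction: [1; 9, 12]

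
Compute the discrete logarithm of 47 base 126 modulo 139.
8

Baby-step giant-step with step n = ⌈√139⌉ = 12.
Baby steps 126^j mod 139 (j:value) for j=0..11: 0:1, 1:126, 2:30, 3:27, 4:66, 5:115, 6:34, 7:114, 8:47, 9:84, 10:20, 11:18.
h = 47 is already in the table at j=8, so x = 8.
Check: 126^8 ≡ 47 (mod 139).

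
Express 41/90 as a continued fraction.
[0; 2, 5, 8]

Euclidean algorithm steps:
41 = 0 × 90 + 41
90 = 2 × 41 + 8
41 = 5 × 8 + 1
8 = 8 × 1 + 0
Continued fraction: [0; 2, 5, 8]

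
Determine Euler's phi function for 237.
156

237 = 3 × 79
φ(n) = n × ∏(1 - 1/p) for each prime p dividing n
φ(237) = 237 × (1 - 1/3) × (1 - 1/79) = 156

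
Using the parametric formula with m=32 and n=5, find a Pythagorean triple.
(999, 320, 1049)

Euclid's formula: a = m² - n², b = 2mn, c = m² + n²
m = 32, n = 5
a = 32² - 5² = 1024 - 25 = 999
b = 2 × 32 × 5 = 320
c = 32² + 5² = 1024 + 25 = 1049
Verification: 999² + 320² = 998001 + 102400 = 1100401 = 1049² ✓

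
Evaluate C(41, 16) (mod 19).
0

Using Lucas' theorem:
Write n=41 and k=16 in base 19:
n in base 19: [2, 3]
k in base 19: [0, 16]
C(41,16) mod 19 = ∏ C(n_i, k_i) mod 19
Digit binomials (mod 19): C(2,0) = 1; C(3,16) = 0 (k_i > n_i)
Product: 1 × 0 = 0 ≡ 0 (mod 19)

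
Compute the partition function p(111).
679903203

p(n) counts ways to write n as a sum of positive integers (order ignored).
Euler's pentagonal recurrence: p(k) = p(k-1) + p(k-2) - p(k-5) - p(k-7) + p(k-12) + p(k-15) - ... (offsets j(3j∓1)/2, signs ++--, p(0)=1, p(<0)=0).
DP table for k = 0..110: p(0)=1, p(1)=1, p(2)=2, p(3)=3, p(4)=5, p(5)=7, p(6)=11, p(7)=15, p(8)=22, p(9)=30, p(10)=42, p(11)=56, p(12)=77, p(13)=101, p(14)=135, p(15)=176, p(16)=231, p(17)=297, p(18)=385, p(19)=490, p(20)=627, p(21)=792, p(22)=1002, p(23)=1255, p(24)=1575, p(25)=1958, p(26)=2436, p(27)=3010, p(28)=3718, p(29)=4565, p(30)=5604, p(31)=6842, p(32)=8349, p(33)=10143, p(34)=12310, p(35)=14883, p(36)=17977, p(37)=21637, p(38)=26015, p(39)=31185, p(40)=37338, p(41)=44583, p(42)=53174, p(43)=63261, p(44)=75175, p(45)=89134, p(46)=105558, p(47)=124754, p(48)=147273, p(49)=173525, p(50)=204226, p(51)=239943, p(52)=281589, p(53)=329931, p(54)=386155, p(55)=451276, p(56)=526823, p(57)=614154, p(58)=715220, p(59)=831820, p(60)=966467, p(61)=1121505, p(62)=1300156, p(63)=1505499, p(64)=1741630, p(65)=2012558, p(66)=2323520, p(67)=2679689, p(68)=3087735, p(69)=3554345, p(70)=4087968, p(71)=4697205, p(72)=5392783, p(73)=6185689, p(74)=7089500, p(75)=8118264, p(76)=9289091, p(77)=10619863, p(78)=12132164, p(79)=13848650, p(80)=15796476, p(81)=18004327, p(82)=20506255, p(83)=23338469, p(84)=26543660, p(85)=30167357, p(86)=34262962, p(87)=38887673, p(88)=44108109, p(89)=49995925, p(90)=56634173, p(91)=64112359, p(92)=72533807, p(93)=82010177, p(94)=92669720, p(95)=104651419, p(96)=118114304, p(97)=133230930, p(98)=150198136, p(99)=169229875, p(100)=190569292, p(101)=214481126, p(102)=241265379, p(103)=271248950, p(104)=304801365, p(105)=342325709, p(106)=384276336, p(107)=431149389, p(108)=483502844, p(109)=541946240, p(110)=607163746.
Final step: p(111) = p(110) + p(109) - p(106) - p(104) + p(99) + p(96) - p(89) - p(85) + p(76) + p(71) - p(60) - p(54) + p(41) + p(34) - p(19) - p(11)
= 607163746 + 541946240 - 384276336 - 304801365 + 169229875 + 118114304 - 49995925 - 30167357 + 9289091 + 4697205 - 966467 - 386155 + 44583 + 12310 - 490 - 56
= 679903203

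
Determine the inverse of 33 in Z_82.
5

gcd(33, 82) = 1, so the inverse exists.
Extended Euclidean algorithm on (82, 33):
82 = 2 × 33 + 16  ⟹  16 = (1)·82 + (-2)·33
33 = 2 × 16 + 1  ⟹  1 = (-2)·82 + (5)·33
So (5)·33 ≡ 1 (mod 82), i.e. 33^(-1) ≡ 5 (mod 82).
Check: 33 × 5 = 165 ≡ 1 (mod 82)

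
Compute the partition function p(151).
45060624582

p(n) counts ways to write n as a sum of positive integers (order ignored).
Euler's pentagonal recurrence: p(k) = p(k-1) + p(k-2) - p(k-5) - p(k-7) + p(k-12) + p(k-15) - ... (offsets j(3j∓1)/2, signs ++--, p(0)=1, p(<0)=0).
DP table for k = 0..150: p(0)=1, p(1)=1, p(2)=2, p(3)=3, p(4)=5, p(5)=7, p(6)=11, p(7)=15, p(8)=22, p(9)=30, p(10)=42, p(11)=56, p(12)=77, p(13)=101, p(14)=135, p(15)=176, p(16)=231, p(17)=297, p(18)=385, p(19)=490, p(20)=627, p(21)=792, p(22)=1002, p(23)=1255, p(24)=1575, p(25)=1958, p(26)=2436, p(27)=3010, p(28)=3718, p(29)=4565, p(30)=5604, p(31)=6842, p(32)=8349, p(33)=10143, p(34)=12310, p(35)=14883, p(36)=17977, p(37)=21637, p(38)=26015, p(39)=31185, p(40)=37338, p(41)=44583, p(42)=53174, p(43)=63261, p(44)=75175, p(45)=89134, p(46)=105558, p(47)=124754, p(48)=147273, p(49)=173525, p(50)=204226, p(51)=239943, p(52)=281589, p(53)=329931, p(54)=386155, p(55)=451276, p(56)=526823, p(57)=614154, p(58)=715220, p(59)=831820, p(60)=966467, p(61)=1121505, p(62)=1300156, p(63)=1505499, p(64)=1741630, p(65)=2012558, p(66)=2323520, p(67)=2679689, p(68)=3087735, p(69)=3554345, p(70)=4087968, p(71)=4697205, p(72)=5392783, p(73)=6185689, p(74)=7089500, p(75)=8118264, p(76)=9289091, p(77)=10619863, p(78)=12132164, p(79)=13848650, p(80)=15796476, p(81)=18004327, p(82)=20506255, p(83)=23338469, p(84)=26543660, p(85)=30167357, p(86)=34262962, p(87)=38887673, p(88)=44108109, p(89)=49995925, p(90)=56634173, p(91)=64112359, p(92)=72533807, p(93)=82010177, p(94)=92669720, p(95)=104651419, p(96)=118114304, p(97)=133230930, p(98)=150198136, p(99)=169229875, p(100)=190569292, p(101)=214481126, p(102)=241265379, p(103)=271248950, p(104)=304801365, p(105)=342325709, p(106)=384276336, p(107)=431149389, p(108)=483502844, p(109)=541946240, p(110)=607163746, p(111)=679903203, p(112)=761002156, p(113)=851376628, p(114)=952050665, p(115)=1064144451, p(116)=1188908248, p(117)=1327710076, p(118)=1482074143, p(119)=1653668665, p(120)=1844349560, p(121)=2056148051, p(122)=2291320912, p(123)=2552338241, p(124)=2841940500, p(125)=3163127352, p(126)=3519222692, p(127)=3913864295, p(128)=4351078600, p(129)=4835271870, p(130)=5371315400, p(131)=5964539504, p(132)=6620830889, p(133)=7346629512, p(134)=8149040695, p(135)=9035836076, p(136)=10015581680, p(137)=11097645016, p(138)=12292341831, p(139)=13610949895, p(140)=15065878135, p(141)=16670689208, p(142)=18440293320, p(143)=20390982757, p(144)=22540654445, p(145)=24908858009, p(146)=27517052599, p(147)=30388671978, p(148)=33549419497, p(149)=37027355200, p(150)=40853235313.
Final step: p(151) = p(150) + p(149) - p(146) - p(144) + p(139) + p(136) - p(129) - p(125) + p(116) + p(111) - p(100) - p(94) + p(81) + p(74) - p(59) - p(51) + p(34) + p(25) - p(6)
= 40853235313 + 37027355200 - 27517052599 - 22540654445 + 13610949895 + 10015581680 - 4835271870 - 3163127352 + 1188908248 + 679903203 - 190569292 - 92669720 + 18004327 + 7089500 - 831820 - 239943 + 12310 + 1958 - 11
= 45060624582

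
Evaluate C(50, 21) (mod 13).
1

Using Lucas' theorem:
Write n=50 and k=21 in base 13:
n in base 13: [3, 11]
k in base 13: [1, 8]
C(50,21) mod 13 = ∏ C(n_i, k_i) mod 13
Digit binomials (mod 13): C(3,1) = 3; C(11,8) = 165 ≡ 9
Product: 3 × 9 = 27 ≡ 1 (mod 13)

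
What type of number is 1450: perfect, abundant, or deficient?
deficient

Proper divisors of 1450: sum = 1 + 2 + 5 + 10 + 25 + 29 + 50 + 58 + 145 + 290 + 725 = 1340
Since 1340 < 1450, 1450 is deficient.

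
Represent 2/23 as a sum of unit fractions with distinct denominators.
1/12 + 1/276

Greedy algorithm:
2/23: ceiling(23/2) = 12, use 1/12
1/276: ceiling(276/1) = 276, use 1/276
Result: 2/23 = 1/12 + 1/276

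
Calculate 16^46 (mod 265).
261

Repeated squaring. Binary of 46 = 101110.
16^1 ≡ 16 (mod 265); 16^2 ≡ 256 (mod 265); 16^4 ≡ 81 (mod 265); 16^8 ≡ 201 (mod 265); 16^16 ≡ 121 (mod 265); 16^32 ≡ 66 (mod 265)
16^46 = 16^2 × 16^4 × 16^8 × 16^32 ≡ 261 (mod 265)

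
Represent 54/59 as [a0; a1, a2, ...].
[0; 1, 10, 1, 4]

Euclidean algorithm steps:
54 = 0 × 59 + 54
59 = 1 × 54 + 5
54 = 10 × 5 + 4
5 = 1 × 4 + 1
4 = 4 × 1 + 0
Continued fraction: [0; 1, 10, 1, 4]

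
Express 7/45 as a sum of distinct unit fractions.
1/7 + 1/79 + 1/24885

Greedy algorithm:
7/45: ceiling(45/7) = 7, use 1/7
4/315: ceiling(315/4) = 79, use 1/79
1/24885: ceiling(24885/1) = 24885, use 1/24885
Result: 7/45 = 1/7 + 1/79 + 1/24885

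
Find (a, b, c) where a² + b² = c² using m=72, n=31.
(4223, 4464, 6145)

Euclid's formula: a = m² - n², b = 2mn, c = m² + n²
m = 72, n = 31
a = 72² - 31² = 5184 - 961 = 4223
b = 2 × 72 × 31 = 4464
c = 72² + 31² = 5184 + 961 = 6145
Verification: 4223² + 4464² = 17833729 + 19927296 = 37761025 = 6145² ✓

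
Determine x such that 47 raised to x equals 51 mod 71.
55

Baby-step giant-step with step n = ⌈√71⌉ = 9.
Baby steps 47^j mod 71 (j:value) for j=0..8: 0:1, 1:47, 2:8, 3:21, 4:64, 5:26, 6:15, 7:66, 8:49.
Giant-step multiplier: 47^(-9) ≡ 47^(70-9) = 47^61 ≡ 55 (mod 71).
Giant steps γ_i = 51·55^i mod 71: γ_0=51, γ_1=36, γ_2=63, γ_3=57, γ_4=11, γ_5=37, γ_6=47 (in table at j=1).
x = i·n + j = 6·9 + 1 = 55.
Check: 47^55 ≡ 51 (mod 71).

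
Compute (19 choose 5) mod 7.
1

Using Lucas' theorem:
Write n=19 and k=5 in base 7:
n in base 7: [2, 5]
k in base 7: [0, 5]
C(19,5) mod 7 = ∏ C(n_i, k_i) mod 7
Digit binomials (mod 7): C(2,0) = 1; C(5,5) = 1
Product: 1 × 1 = 1 ≡ 1 (mod 7)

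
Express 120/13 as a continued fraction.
[9; 4, 3]

Euclidean algorithm steps:
120 = 9 × 13 + 3
13 = 4 × 3 + 1
3 = 3 × 1 + 0
Continued fraction: [9; 4, 3]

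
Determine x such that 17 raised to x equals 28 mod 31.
28

Baby-step giant-step with step n = ⌈√31⌉ = 6.
Baby steps 17^j mod 31 (j:value) for j=0..5: 0:1, 1:17, 2:10, 3:15, 4:7, 5:26.
Giant-step multiplier: 17^(-6) ≡ 17^(30-6) = 17^24 ≡ 4 (mod 31).
Giant steps γ_i = 28·4^i mod 31: γ_0=28, γ_1=19, γ_2=14, γ_3=25, γ_4=7 (in table at j=4).
x = i·n + j = 4·6 + 4 = 28.
Check: 17^28 ≡ 28 (mod 31).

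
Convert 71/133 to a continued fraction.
[0; 1, 1, 6, 1, 8]

Euclidean algorithm steps:
71 = 0 × 133 + 71
133 = 1 × 71 + 62
71 = 1 × 62 + 9
62 = 6 × 9 + 8
9 = 1 × 8 + 1
8 = 8 × 1 + 0
Continued fraction: [0; 1, 1, 6, 1, 8]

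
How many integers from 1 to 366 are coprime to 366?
120

366 = 2 × 3 × 61
φ(n) = n × ∏(1 - 1/p) for each prime p dividing n
φ(366) = 366 × (1 - 1/2) × (1 - 1/3) × (1 - 1/61) = 120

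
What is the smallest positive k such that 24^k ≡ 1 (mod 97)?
24

97 is prime, so ord(24) divides φ(97) = 96.
Divisors of 96: 1, 2, 3, 4, 6, 8, 12, 16, 24, 32, 48, 96.
Repeated squaring: 24^1 ≡ 24, 24^2 ≡ 91, 24^4 ≡ 36, 24^8 ≡ 35, 24^16 ≡ 61, 24^32 ≡ 35, 24^64 ≡ 61 (mod 97).
Test 24^d mod 97 for each divisor d in increasing order:
24^1 ≡ 24
24^2 ≡ 91
24^3 = 24^2·24^1 ≡ 50
24^4 ≡ 36
24^6 = 24^4·24^2 ≡ 75
24^8 ≡ 35
24^12 = 24^8·24^4 ≡ 96
24^16 ≡ 61
24^24 = 24^16·24^8 ≡ 1  ← first divisor giving 1
The order is 24.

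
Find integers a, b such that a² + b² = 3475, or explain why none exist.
Not possible

Factorization: 3475 = 5^2 × 139
By Fermat: n is sum of two squares iff every prime p ≡ 3 (mod 4) appears to even power.
Prime(s) ≡ 3 (mod 4) with odd exponent: [(139, 1)]
Therefore 3475 cannot be expressed as a² + b².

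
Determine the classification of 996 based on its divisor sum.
abundant

Proper divisors of 996: sum = 1 + 2 + 3 + 4 + 6 + 12 + 83 + 166 + 249 + 332 + 498 = 1356
Since 1356 > 996, 996 is abundant.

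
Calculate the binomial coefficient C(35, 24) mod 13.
0

Using Lucas' theorem:
Write n=35 and k=24 in base 13:
n in base 13: [2, 9]
k in base 13: [1, 11]
C(35,24) mod 13 = ∏ C(n_i, k_i) mod 13
Digit binomials (mod 13): C(2,1) = 2; C(9,11) = 0 (k_i > n_i)
Product: 2 × 0 = 0 ≡ 0 (mod 13)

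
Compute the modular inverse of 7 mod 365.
313

gcd(7, 365) = 1, so the inverse exists.
Extended Euclidean algorithm on (365, 7):
365 = 52 × 7 + 1  ⟹  1 = (1)·365 + (-52)·7
So (-52)·7 ≡ 1 (mod 365), i.e. 7^(-1) ≡ -52 ≡ 313 (mod 365).
Check: 7 × 313 = 2191 ≡ 1 (mod 365)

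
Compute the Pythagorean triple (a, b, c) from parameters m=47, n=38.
(765, 3572, 3653)

Euclid's formula: a = m² - n², b = 2mn, c = m² + n²
m = 47, n = 38
a = 47² - 38² = 2209 - 1444 = 765
b = 2 × 47 × 38 = 3572
c = 47² + 38² = 2209 + 1444 = 3653
Verification: 765² + 3572² = 585225 + 12759184 = 13344409 = 3653² ✓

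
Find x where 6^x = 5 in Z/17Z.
11

Baby-step giant-step with step n = ⌈√17⌉ = 5.
Baby steps 6^j mod 17 (j:value) for j=0..4: 0:1, 1:6, 2:2, 3:12, 4:4.
Giant-step multiplier: 6^(-5) ≡ 6^(16-5) = 6^11 ≡ 5 (mod 17).
Giant steps γ_i = 5·5^i mod 17: γ_0=5, γ_1=8, γ_2=6 (in table at j=1).
x = i·n + j = 2·5 + 1 = 11.
Check: 6^11 ≡ 5 (mod 17).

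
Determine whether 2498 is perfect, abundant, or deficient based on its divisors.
deficient

Proper divisors of 2498: sum = 1 + 2 + 1249 = 1252
Since 1252 < 2498, 2498 is deficient.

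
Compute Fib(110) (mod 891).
242

Matrix identity: Q^n = [[F_(n+1), F_n], [F_n, F_(n-1)]] with Q = [[1,1],[1,0]].
n = 110 = 1101110₂. Square-and-multiply, entries mod 891:
Q^1 = [[1,1],[1,0]]
Q^3 = (Q^1)²·Q = [[3,2],[2,1]]
Q^6 = (Q^3)² = [[13,8],[8,5]]
Q^13 = (Q^6)²·Q = [[377,233],[233,144]]
Q^27 = (Q^13)²·Q = [[615,398],[398,217]]
Q^55 = (Q^27)²·Q = [[822,247],[247,575]]
Q^110 = (Q^55)² = [[727,242],[242,485]]
F_110 mod 891 = Q^110[0][1] = 242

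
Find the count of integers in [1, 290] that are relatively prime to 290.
112

290 = 2 × 5 × 29
φ(n) = n × ∏(1 - 1/p) for each prime p dividing n
φ(290) = 290 × (1 - 1/2) × (1 - 1/5) × (1 - 1/29) = 112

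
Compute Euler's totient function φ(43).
42

43 = 43
φ(n) = n × ∏(1 - 1/p) for each prime p dividing n
φ(43) = 43 × (1 - 1/43) = 42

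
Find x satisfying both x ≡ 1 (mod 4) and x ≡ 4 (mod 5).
9

Using Chinese Remainder Theorem:
M = 4 × 5 = 20
M1 = 5, M2 = 4
y1 = 5^(-1) mod 4 = 1
y2 = 4^(-1) mod 5 = 4
x = (1×5×1 + 4×4×4) mod 20 = 9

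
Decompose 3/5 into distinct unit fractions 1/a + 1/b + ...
1/2 + 1/10

Greedy algorithm:
3/5: ceiling(5/3) = 2, use 1/2
1/10: ceiling(10/1) = 10, use 1/10
Result: 3/5 = 1/2 + 1/10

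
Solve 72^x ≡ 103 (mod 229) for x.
98

Baby-step giant-step with step n = ⌈√229⌉ = 16.
Baby steps 72^j mod 229 (j:value) for j=0..15: 0:1, 1:72, 2:146, 3:207, 4:19, 5:223, 6:26, 7:40, 8:132, 9:115, 10:36, 11:73, 12:218, 13:124, 14:226, 15:13.
Giant-step multiplier: 72^(-16) ≡ 72^(228-16) = 72^212 ≡ 126 (mod 229).
Giant steps γ_i = 103·126^i mod 229: γ_0=103, γ_1=154, γ_2=168, γ_3=100, γ_4=5, γ_5=172, γ_6=146 (in table at j=2).
x = i·n + j = 6·16 + 2 = 98.
Check: 72^98 ≡ 103 (mod 229).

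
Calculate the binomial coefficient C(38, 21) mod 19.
0

Using Lucas' theorem:
Write n=38 and k=21 in base 19:
n in base 19: [2, 0]
k in base 19: [1, 2]
C(38,21) mod 19 = ∏ C(n_i, k_i) mod 19
Digit binomials (mod 19): C(2,1) = 2; C(0,2) = 0 (k_i > n_i)
Product: 2 × 0 = 0 ≡ 0 (mod 19)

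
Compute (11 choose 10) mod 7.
4

Using Lucas' theorem:
Write n=11 and k=10 in base 7:
n in base 7: [1, 4]
k in base 7: [1, 3]
C(11,10) mod 7 = ∏ C(n_i, k_i) mod 7
Digit binomials (mod 7): C(1,1) = 1; C(4,3) = 4
Product: 1 × 4 = 4 ≡ 4 (mod 7)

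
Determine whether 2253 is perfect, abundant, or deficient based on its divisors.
deficient

Proper divisors of 2253: sum = 1 + 3 + 751 = 755
Since 755 < 2253, 2253 is deficient.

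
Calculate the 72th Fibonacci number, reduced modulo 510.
204

Matrix identity: Q^n = [[F_(n+1), F_n], [F_n, F_(n-1)]] with Q = [[1,1],[1,0]].
n = 72 = 1001000₂. Square-and-multiply, entries mod 510:
Q^1 = [[1,1],[1,0]]
Q^2 = (Q^1)² = [[2,1],[1,1]]
Q^4 = (Q^2)² = [[5,3],[3,2]]
Q^9 = (Q^4)²·Q = [[55,34],[34,21]]
Q^18 = (Q^9)² = [[101,34],[34,67]]
Q^36 = (Q^18)² = [[137,102],[102,35]]
Q^72 = (Q^36)² = [[103,204],[204,409]]
F_72 mod 510 = Q^72[0][1] = 204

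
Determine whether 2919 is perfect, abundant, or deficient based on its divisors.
deficient

Proper divisors of 2919: sum = 1 + 3 + 7 + 21 + 139 + 417 + 973 = 1561
Since 1561 < 2919, 2919 is deficient.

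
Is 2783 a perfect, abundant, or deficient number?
deficient

Proper divisors of 2783: sum = 1 + 11 + 23 + 121 + 253 = 409
Since 409 < 2783, 2783 is deficient.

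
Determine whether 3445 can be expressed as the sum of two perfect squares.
9² + 58² (a=9, b=58)

Factorization: 3445 = 5 × 13 × 53
By Fermat: n is sum of two squares iff every prime p ≡ 3 (mod 4) appears to even power.
All primes ≡ 3 (mod 4) appear to even power.
Search a = 0, 1, 2, … for 3445 - a² a perfect square: first hit at a = 9: 3445 - 81 = 3364 = 58².
3445 = 9² + 58² = 81 + 3364 ✓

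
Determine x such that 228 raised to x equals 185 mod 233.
13

Baby-step giant-step with step n = ⌈√233⌉ = 16.
Baby steps 228^j mod 233 (j:value) for j=0..15: 0:1, 1:228, 2:25, 3:108, 4:159, 5:137, 6:14, 7:163, 8:117, 9:114, 10:129, 11:54, 12:196, 13:185, 14:7, 15:198.
h = 185 is already in the table at j=13, so x = 13.
Check: 228^13 ≡ 185 (mod 233).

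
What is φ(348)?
112

348 = 2^2 × 3 × 29
φ(n) = n × ∏(1 - 1/p) for each prime p dividing n
φ(348) = 348 × (1 - 1/2) × (1 - 1/3) × (1 - 1/29) = 112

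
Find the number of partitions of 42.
53174

p(n) counts ways to write n as a sum of positive integers (order ignored).
Euler's pentagonal recurrence: p(k) = p(k-1) + p(k-2) - p(k-5) - p(k-7) + p(k-12) + p(k-15) - ... (offsets j(3j∓1)/2, signs ++--, p(0)=1, p(<0)=0).
DP table for k = 0..41: p(0)=1, p(1)=1, p(2)=2, p(3)=3, p(4)=5, p(5)=7, p(6)=11, p(7)=15, p(8)=22, p(9)=30, p(10)=42, p(11)=56, p(12)=77, p(13)=101, p(14)=135, p(15)=176, p(16)=231, p(17)=297, p(18)=385, p(19)=490, p(20)=627, p(21)=792, p(22)=1002, p(23)=1255, p(24)=1575, p(25)=1958, p(26)=2436, p(27)=3010, p(28)=3718, p(29)=4565, p(30)=5604, p(31)=6842, p(32)=8349, p(33)=10143, p(34)=12310, p(35)=14883, p(36)=17977, p(37)=21637, p(38)=26015, p(39)=31185, p(40)=37338, p(41)=44583.
Final step: p(42) = p(41) + p(40) - p(37) - p(35) + p(30) + p(27) - p(20) - p(16) + p(7) + p(2)
= 44583 + 37338 - 21637 - 14883 + 5604 + 3010 - 627 - 231 + 15 + 2
= 53174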